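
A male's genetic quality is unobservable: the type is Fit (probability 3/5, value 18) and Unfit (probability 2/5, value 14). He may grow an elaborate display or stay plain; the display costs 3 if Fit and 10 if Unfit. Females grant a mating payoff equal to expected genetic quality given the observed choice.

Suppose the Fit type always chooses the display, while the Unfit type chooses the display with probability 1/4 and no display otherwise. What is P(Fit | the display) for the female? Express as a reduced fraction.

6/7

P(the display) = (3/5)·1 + (2/5)·(1/4) = 7/10.
By Bayes' rule, P(Fit | the display) = (3/5) / (7/10) = 6/7.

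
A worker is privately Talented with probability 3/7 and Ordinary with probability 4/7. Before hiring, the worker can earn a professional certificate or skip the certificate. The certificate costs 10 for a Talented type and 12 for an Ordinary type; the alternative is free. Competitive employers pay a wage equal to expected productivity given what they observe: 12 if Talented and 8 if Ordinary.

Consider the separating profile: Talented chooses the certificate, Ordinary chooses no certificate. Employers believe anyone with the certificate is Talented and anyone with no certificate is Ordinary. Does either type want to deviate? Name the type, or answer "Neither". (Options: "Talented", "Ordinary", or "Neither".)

The certificate pays 12; no certificate pays 8.
Talented: assigned the certificate, nets 12 − 10 = 2; deviating to no certificate nets 8.
Ordinary: assigned no certificate, nets 8; deviating to the certificate nets 12 − 12 = 0.
The Talented type gains 6 by deviating.

Talented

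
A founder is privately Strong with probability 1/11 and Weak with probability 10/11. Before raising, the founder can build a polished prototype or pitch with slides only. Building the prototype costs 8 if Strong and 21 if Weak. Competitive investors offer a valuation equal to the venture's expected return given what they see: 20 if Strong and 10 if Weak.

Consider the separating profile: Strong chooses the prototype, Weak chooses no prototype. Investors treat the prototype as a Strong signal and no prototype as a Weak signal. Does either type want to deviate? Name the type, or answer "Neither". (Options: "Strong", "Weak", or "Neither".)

Neither

The prototype pays 20; no prototype pays 10.
Strong: assigned the prototype, nets 20 − 8 = 12; deviating to no prototype nets 10.
Weak: assigned no prototype, nets 10; deviating to the prototype nets 20 − 21 = -1.
Both types strictly prefer their assigned action; no profitable deviation.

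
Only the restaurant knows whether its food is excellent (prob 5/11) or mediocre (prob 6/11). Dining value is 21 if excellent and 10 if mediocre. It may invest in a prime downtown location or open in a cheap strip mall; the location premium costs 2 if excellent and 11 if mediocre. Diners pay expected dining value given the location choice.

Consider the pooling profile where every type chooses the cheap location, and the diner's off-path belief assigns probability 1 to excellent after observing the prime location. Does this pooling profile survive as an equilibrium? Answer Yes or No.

No

On path, the diner holds the prior and pays 5/11·21 + 6/11·10 = 15. Off path (the prime location), believing excellent, it pays 21.
excellent: the cheap location nets 15; the prime location nets 21 − 2 = 19. excellent would deviate.
mediocre: the cheap location nets 15; the prime location nets 21 − 11 = 10. mediocre stays.
A type deviates, so pooling fails.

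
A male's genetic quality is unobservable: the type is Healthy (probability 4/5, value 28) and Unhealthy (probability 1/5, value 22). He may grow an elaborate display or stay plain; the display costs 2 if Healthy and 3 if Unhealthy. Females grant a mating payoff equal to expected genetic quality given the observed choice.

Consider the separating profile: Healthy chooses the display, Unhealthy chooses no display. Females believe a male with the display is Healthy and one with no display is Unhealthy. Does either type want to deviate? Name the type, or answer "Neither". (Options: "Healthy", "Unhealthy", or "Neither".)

Unhealthy

The display pays 28; no display pays 22.
Healthy: assigned the display, nets 28 − 2 = 26; deviating to no display nets 22.
Unhealthy: assigned no display, nets 22; deviating to the display nets 28 − 3 = 25.
The Unhealthy type gains 3 by deviating.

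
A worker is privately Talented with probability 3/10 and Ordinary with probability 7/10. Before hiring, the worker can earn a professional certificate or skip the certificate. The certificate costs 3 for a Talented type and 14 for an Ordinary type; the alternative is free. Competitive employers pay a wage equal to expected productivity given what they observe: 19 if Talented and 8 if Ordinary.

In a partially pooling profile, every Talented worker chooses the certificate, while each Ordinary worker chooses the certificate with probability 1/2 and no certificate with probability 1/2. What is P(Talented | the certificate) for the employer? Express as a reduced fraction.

6/13

P(the certificate) = (3/10)·1 + (7/10)·(1/2) = 13/20.
By Bayes' rule, P(Talented | the certificate) = (3/10) / (13/20) = 6/13.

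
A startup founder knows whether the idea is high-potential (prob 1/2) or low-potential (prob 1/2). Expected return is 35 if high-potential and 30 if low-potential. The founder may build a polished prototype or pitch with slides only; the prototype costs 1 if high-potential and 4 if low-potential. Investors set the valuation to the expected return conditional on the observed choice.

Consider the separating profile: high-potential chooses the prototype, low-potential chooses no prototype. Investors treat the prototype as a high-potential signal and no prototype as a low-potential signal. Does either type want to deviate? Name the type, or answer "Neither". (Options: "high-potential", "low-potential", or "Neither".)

low-potential

The prototype pays 35; no prototype pays 30.
high-potential: assigned the prototype, nets 35 − 1 = 34; deviating to no prototype nets 30.
low-potential: assigned no prototype, nets 30; deviating to the prototype nets 35 − 4 = 31.
The low-potential type gains 1 by deviating.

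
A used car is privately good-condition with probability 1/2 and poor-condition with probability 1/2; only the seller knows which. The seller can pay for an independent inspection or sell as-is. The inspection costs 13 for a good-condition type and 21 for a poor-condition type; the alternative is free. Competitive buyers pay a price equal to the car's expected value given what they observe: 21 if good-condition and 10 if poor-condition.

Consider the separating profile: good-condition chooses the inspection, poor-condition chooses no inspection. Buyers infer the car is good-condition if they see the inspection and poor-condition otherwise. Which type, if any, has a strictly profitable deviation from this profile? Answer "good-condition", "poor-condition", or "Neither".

good-condition

The inspection pays 21; no inspection pays 10.
good-condition: assigned the inspection, nets 21 − 13 = 8; deviating to no inspection nets 10.
poor-condition: assigned no inspection, nets 10; deviating to the inspection nets 21 − 21 = 0.
The good-condition type gains 2 by deviating.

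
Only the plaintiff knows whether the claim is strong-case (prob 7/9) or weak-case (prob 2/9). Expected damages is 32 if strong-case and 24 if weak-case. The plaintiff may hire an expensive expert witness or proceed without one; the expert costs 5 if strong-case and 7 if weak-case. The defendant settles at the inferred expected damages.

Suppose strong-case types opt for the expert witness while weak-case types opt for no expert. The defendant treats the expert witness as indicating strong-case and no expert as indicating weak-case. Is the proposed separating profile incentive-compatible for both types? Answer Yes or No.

No

Under these beliefs, the expert witness earns settlement 32 and no expert earns settlement 24.
strong-case: the expert witness nets 32 − 5 = 27; no expert nets 24. strong-case prefers the expert witness.
weak-case: the expert witness nets 32 − 7 = 25; no expert nets 24. weak-case would deviate to the expert witness.
weak-case has a profitable deviation, so the profile is not an equilibrium.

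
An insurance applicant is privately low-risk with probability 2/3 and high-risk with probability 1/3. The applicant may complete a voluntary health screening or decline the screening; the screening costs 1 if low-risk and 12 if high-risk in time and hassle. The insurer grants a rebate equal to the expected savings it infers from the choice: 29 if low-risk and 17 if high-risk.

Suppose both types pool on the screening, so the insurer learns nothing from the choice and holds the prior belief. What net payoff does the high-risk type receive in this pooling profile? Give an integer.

Pooled rebate = 2/3·29 + 1/3·17 = 25.
high-risk pays cost 12 for the screening, so net payoff = 25 − 12 = 13.

13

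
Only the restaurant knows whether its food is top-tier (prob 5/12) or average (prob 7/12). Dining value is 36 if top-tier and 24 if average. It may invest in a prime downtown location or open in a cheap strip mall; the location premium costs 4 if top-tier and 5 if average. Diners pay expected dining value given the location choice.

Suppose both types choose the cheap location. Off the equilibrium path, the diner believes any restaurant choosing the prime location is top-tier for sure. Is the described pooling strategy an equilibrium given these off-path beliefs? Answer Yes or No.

No

On path, the diner holds the prior and pays 5/12·36 + 7/12·24 = 29. Off path (the prime location), believing top-tier, it pays 36.
top-tier: the cheap location nets 29; the prime location nets 36 − 4 = 32. top-tier would deviate.
average: the cheap location nets 29; the prime location nets 36 − 5 = 31. average would deviate.
A type deviates, so pooling fails.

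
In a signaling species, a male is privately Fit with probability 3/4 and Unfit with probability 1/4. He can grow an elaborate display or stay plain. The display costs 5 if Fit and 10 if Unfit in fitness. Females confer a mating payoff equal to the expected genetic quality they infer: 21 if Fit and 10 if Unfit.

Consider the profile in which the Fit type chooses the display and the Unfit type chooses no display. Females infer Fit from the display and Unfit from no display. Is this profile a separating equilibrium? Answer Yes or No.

No

Under these beliefs, the display earns mating payoff 21 and no display earns mating payoff 10.
Fit: the display nets 21 − 5 = 16; no display nets 10. Fit prefers the display.
Unfit: the display nets 21 − 10 = 11; no display nets 10. Unfit would deviate to the display.
Unfit has a profitable deviation, so the profile is not an equilibrium.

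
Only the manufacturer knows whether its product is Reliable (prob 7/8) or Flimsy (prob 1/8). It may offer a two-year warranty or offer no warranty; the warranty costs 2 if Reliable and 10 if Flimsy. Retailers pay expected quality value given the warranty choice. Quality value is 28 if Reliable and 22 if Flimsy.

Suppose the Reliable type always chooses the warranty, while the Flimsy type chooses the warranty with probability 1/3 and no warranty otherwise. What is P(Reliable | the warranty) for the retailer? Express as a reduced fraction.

P(the warranty) = (7/8)·1 + (1/8)·(1/3) = 11/12.
By Bayes' rule, P(Reliable | the warranty) = (7/8) / (11/12) = 21/22.

21/22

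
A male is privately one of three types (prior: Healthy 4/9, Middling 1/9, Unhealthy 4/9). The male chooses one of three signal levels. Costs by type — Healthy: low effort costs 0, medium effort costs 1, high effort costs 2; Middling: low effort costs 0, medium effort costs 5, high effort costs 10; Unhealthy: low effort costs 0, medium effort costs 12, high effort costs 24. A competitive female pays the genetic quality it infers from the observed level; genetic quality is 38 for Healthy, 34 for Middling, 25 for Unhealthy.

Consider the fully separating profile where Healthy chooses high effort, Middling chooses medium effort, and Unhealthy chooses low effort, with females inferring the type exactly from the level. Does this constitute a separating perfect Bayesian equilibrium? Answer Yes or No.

Yes

Separating mating payoffs: high effort → 38, medium effort → 34, low effort → 25.
Healthy (assigned high effort): low effort: 25 − 0 = 25; medium effort: 34 − 1 = 33; high effort: 38 − 2 = 36. Healthy stays.
Middling (assigned medium effort): low effort: 25 − 0 = 25; medium effort: 34 − 5 = 29; high effort: 38 − 10 = 28. Middling stays.
Unhealthy (assigned low effort): low effort: 25 − 0 = 25; medium effort: 34 − 12 = 22; high effort: 38 − 24 = 14. Unhealthy stays.
Every type prefers its assigned level; separation holds.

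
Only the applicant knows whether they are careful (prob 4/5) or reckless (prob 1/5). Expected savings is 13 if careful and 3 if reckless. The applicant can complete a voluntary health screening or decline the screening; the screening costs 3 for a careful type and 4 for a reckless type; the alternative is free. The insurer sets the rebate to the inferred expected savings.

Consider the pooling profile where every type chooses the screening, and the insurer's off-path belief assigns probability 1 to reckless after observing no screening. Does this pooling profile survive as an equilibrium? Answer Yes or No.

Yes

On path, the insurer holds the prior and pays 4/5·13 + 1/5·3 = 11. Off path (no screening), believing reckless, it pays 3.
careful: the screening nets 11 − 3 = 8; no screening nets 3. careful stays.
reckless: the screening nets 11 − 4 = 7; no screening nets 3. reckless stays.
No type deviates, so pooling is sustained.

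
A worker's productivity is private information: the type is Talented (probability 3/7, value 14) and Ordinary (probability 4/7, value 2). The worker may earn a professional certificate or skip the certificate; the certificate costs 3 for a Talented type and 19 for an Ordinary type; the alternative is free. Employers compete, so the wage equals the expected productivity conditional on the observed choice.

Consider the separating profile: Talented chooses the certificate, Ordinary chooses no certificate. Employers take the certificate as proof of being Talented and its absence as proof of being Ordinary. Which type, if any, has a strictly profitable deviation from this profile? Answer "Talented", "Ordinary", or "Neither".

The certificate pays 14; no certificate pays 2.
Talented: assigned the certificate, nets 14 − 3 = 11; deviating to no certificate nets 2.
Ordinary: assigned no certificate, nets 2; deviating to the certificate nets 14 − 19 = -5.
Both types strictly prefer their assigned action; no profitable deviation.

Neither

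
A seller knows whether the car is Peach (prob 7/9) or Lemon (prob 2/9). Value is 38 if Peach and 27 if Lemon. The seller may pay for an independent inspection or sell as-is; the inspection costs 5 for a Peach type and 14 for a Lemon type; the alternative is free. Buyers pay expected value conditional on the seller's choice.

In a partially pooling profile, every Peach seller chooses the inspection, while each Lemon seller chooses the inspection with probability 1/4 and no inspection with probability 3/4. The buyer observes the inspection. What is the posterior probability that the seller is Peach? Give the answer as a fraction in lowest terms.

14/15

P(the inspection) = (7/9)·1 + (2/9)·(1/4) = 5/6.
By Bayes' rule, P(Peach | the inspection) = (7/9) / (5/6) = 14/15.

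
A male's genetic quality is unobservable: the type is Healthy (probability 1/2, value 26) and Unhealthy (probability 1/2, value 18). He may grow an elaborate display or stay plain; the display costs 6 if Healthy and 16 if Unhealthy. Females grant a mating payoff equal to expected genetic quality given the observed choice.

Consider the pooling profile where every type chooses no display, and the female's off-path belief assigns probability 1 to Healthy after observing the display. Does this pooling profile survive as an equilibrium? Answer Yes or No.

On path, the female holds the prior and pays 1/2·26 + 1/2·18 = 22. Off path (the display), believing Healthy, it pays 26.
Healthy: no display nets 22; the display nets 26 − 6 = 20. Healthy stays.
Unhealthy: no display nets 22; the display nets 26 − 16 = 10. Unhealthy stays.
No type deviates, so pooling is sustained.

Yes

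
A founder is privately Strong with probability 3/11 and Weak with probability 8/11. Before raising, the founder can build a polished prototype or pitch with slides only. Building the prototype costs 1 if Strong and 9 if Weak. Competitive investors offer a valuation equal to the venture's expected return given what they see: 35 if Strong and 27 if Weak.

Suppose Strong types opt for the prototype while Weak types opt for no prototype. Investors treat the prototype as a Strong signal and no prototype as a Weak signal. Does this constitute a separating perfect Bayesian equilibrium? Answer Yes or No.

Yes

Under these beliefs, the prototype earns valuation 35 and no prototype earns valuation 27.
Strong: the prototype nets 35 − 1 = 34; no prototype nets 27. Strong prefers the prototype.
Weak: the prototype nets 35 − 9 = 26; no prototype nets 27. Weak prefers no prototype.
Neither type deviates, so the separating profile is an equilibrium.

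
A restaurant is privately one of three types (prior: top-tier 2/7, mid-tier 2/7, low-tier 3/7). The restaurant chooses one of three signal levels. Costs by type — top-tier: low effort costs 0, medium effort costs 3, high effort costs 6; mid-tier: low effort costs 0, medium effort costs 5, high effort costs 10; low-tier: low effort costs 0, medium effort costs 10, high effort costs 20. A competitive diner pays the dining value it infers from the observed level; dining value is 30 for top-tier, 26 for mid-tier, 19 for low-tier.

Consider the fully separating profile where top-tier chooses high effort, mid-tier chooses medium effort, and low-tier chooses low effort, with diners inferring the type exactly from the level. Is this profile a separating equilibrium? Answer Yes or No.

Separating price premiums: high effort → 30, medium effort → 26, low effort → 19.
top-tier (assigned high effort): low effort: 19 − 0 = 19; medium effort: 26 − 3 = 23; high effort: 30 − 6 = 24. top-tier stays.
mid-tier (assigned medium effort): low effort: 19 − 0 = 19; medium effort: 26 − 5 = 21; high effort: 30 − 10 = 20. mid-tier stays.
low-tier (assigned low effort): low effort: 19 − 0 = 19; medium effort: 26 − 10 = 16; high effort: 30 − 20 = 10. low-tier stays.
Every type prefers its assigned level; separation holds.

Yes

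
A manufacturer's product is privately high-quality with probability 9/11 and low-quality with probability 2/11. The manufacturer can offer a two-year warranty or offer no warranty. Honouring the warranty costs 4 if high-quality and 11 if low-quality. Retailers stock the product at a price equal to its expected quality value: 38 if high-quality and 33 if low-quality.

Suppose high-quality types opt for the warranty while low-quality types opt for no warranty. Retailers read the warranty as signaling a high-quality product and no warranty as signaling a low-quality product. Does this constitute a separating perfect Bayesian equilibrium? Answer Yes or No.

Yes

Under these beliefs, the warranty earns price 38 and no warranty earns price 33.
high-quality: the warranty nets 38 − 4 = 34; no warranty nets 33. high-quality prefers the warranty.
low-quality: the warranty nets 38 − 11 = 27; no warranty nets 33. low-quality prefers no warranty.
Neither type deviates, so the separating profile is an equilibrium.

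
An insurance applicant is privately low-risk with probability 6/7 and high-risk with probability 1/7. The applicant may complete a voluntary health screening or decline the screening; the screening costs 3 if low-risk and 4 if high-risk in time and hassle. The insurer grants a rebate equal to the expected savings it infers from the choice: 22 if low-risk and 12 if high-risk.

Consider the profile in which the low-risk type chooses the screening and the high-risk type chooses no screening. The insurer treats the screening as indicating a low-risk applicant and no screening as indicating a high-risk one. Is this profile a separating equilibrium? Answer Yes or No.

Under these beliefs, the screening earns rebate 22 and no screening earns rebate 12.
low-risk: the screening nets 22 − 3 = 19; no screening nets 12. low-risk prefers the screening.
high-risk: the screening nets 22 − 4 = 18; no screening nets 12. high-risk would deviate to the screening.
high-risk has a profitable deviation, so the profile is not an equilibrium.

No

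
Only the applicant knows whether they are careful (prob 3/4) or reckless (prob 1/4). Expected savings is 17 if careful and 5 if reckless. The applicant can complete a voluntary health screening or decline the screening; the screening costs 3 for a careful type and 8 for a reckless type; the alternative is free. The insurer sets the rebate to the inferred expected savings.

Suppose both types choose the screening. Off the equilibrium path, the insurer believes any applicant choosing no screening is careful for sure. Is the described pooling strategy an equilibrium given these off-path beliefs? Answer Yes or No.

No

On path, the insurer holds the prior and pays 3/4·17 + 1/4·5 = 14. Off path (no screening), believing careful, it pays 17.
careful: the screening nets 14 − 3 = 11; no screening nets 17. careful would deviate.
reckless: the screening nets 14 − 8 = 6; no screening nets 17. reckless would deviate.
A type deviates, so pooling fails.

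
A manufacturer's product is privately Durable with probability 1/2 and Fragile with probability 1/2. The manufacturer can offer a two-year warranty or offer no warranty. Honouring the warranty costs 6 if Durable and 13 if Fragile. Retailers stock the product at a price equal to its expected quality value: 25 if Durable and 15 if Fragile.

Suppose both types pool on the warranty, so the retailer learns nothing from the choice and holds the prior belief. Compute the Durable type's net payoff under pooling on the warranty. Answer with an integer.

14

Pooled price = 1/2·25 + 1/2·15 = 20.
Durable pays cost 6 for the warranty, so net payoff = 20 − 6 = 14.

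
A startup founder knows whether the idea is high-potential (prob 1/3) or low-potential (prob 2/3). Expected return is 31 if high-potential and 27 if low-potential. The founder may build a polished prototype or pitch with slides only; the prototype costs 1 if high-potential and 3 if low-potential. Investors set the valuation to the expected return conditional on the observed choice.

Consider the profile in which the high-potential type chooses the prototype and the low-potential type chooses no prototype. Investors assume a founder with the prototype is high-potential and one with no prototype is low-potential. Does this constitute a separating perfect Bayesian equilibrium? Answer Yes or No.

Under these beliefs, the prototype earns valuation 31 and no prototype earns valuation 27.
high-potential: the prototype nets 31 − 1 = 30; no prototype nets 27. high-potential prefers the prototype.
low-potential: the prototype nets 31 − 3 = 28; no prototype nets 27. low-potential would deviate to the prototype.
low-potential has a profitable deviation, so the profile is not an equilibrium.

No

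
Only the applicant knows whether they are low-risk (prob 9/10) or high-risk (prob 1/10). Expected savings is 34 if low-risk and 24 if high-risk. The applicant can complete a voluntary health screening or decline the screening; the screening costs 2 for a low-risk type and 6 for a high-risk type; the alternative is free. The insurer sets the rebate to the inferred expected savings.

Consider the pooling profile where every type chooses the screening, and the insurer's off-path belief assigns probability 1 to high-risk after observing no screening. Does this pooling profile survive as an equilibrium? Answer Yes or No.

On path, the insurer holds the prior and pays 9/10·34 + 1/10·24 = 33. Off path (no screening), believing high-risk, it pays 24.
low-risk: the screening nets 33 − 2 = 31; no screening nets 24. low-risk stays.
high-risk: the screening nets 33 − 6 = 27; no screening nets 24. high-risk stays.
No type deviates, so pooling is sustained.

Yes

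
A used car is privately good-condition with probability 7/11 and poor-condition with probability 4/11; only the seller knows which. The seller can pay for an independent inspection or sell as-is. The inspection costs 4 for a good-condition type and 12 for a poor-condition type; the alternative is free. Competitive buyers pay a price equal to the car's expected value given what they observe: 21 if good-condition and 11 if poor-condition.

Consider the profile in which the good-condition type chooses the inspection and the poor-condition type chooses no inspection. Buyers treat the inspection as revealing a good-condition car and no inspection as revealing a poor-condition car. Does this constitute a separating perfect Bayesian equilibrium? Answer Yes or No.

Under these beliefs, the inspection earns price 21 and no inspection earns price 11.
good-condition: the inspection nets 21 − 4 = 17; no inspection nets 11. good-condition prefers the inspection.
poor-condition: the inspection nets 21 − 12 = 9; no inspection nets 11. poor-condition prefers no inspection.
Neither type deviates, so the separating profile is an equilibrium.

Yes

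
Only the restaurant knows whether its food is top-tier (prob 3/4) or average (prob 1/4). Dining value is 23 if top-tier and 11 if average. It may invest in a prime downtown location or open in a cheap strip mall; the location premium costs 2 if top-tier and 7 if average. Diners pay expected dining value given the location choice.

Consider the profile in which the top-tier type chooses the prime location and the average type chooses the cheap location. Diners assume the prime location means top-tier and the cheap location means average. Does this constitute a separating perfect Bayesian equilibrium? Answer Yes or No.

Under these beliefs, the prime location earns price premium 23 and the cheap location earns price premium 11.
top-tier: the prime location nets 23 − 2 = 21; the cheap location nets 11. top-tier prefers the prime location.
average: the prime location nets 23 − 7 = 16; the cheap location nets 11. average would deviate to the prime location.
average has a profitable deviation, so the profile is not an equilibrium.

No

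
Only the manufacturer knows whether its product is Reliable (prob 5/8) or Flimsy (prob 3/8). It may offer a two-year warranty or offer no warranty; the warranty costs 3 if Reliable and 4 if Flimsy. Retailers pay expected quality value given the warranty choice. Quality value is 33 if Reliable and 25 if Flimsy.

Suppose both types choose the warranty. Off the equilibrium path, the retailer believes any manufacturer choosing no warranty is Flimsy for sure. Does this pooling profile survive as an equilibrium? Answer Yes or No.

On path, the retailer holds the prior and pays 5/8·33 + 3/8·25 = 30. Off path (no warranty), believing Flimsy, it pays 25.
Reliable: the warranty nets 30 − 3 = 27; no warranty nets 25. Reliable stays.
Flimsy: the warranty nets 30 − 4 = 26; no warranty nets 25. Flimsy stays.
No type deviates, so pooling is sustained.

Yes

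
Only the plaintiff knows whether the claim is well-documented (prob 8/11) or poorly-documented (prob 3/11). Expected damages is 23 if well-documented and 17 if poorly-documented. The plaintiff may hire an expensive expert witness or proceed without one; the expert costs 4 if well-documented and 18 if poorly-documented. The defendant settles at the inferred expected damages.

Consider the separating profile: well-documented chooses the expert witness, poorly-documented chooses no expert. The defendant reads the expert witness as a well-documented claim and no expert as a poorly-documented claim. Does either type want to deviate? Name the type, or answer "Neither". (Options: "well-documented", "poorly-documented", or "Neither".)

The expert witness pays 23; no expert pays 17.
well-documented: assigned the expert witness, nets 23 − 4 = 19; deviating to no expert nets 17.
poorly-documented: assigned no expert, nets 17; deviating to the expert witness nets 23 − 18 = 5.
Both types strictly prefer their assigned action; no profitable deviation.

Neither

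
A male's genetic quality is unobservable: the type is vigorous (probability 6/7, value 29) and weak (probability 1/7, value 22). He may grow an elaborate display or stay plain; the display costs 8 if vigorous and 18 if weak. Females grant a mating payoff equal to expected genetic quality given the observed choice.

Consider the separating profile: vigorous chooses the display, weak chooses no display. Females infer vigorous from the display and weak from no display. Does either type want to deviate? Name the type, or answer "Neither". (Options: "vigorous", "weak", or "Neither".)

The display pays 29; no display pays 22.
vigorous: assigned the display, nets 29 − 8 = 21; deviating to no display nets 22.
weak: assigned no display, nets 22; deviating to the display nets 29 − 18 = 11.
The vigorous type gains 1 by deviating.

vigorous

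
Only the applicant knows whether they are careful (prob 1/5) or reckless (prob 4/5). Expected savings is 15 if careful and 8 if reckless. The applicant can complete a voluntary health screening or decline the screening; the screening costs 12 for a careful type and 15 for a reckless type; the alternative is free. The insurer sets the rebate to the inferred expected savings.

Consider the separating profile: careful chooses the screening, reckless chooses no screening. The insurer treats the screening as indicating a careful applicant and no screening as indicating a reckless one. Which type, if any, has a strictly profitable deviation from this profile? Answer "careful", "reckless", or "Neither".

The screening pays 15; no screening pays 8.
careful: assigned the screening, nets 15 − 12 = 3; deviating to no screening nets 8.
reckless: assigned no screening, nets 8; deviating to the screening nets 15 − 15 = 0.
The careful type gains 5 by deviating.

careful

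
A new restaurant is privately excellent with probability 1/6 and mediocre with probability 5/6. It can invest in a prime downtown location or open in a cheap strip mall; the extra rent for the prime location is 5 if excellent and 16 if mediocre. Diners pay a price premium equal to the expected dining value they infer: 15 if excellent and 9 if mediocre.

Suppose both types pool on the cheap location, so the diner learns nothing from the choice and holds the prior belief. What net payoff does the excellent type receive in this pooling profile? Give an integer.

Pooled price premium = 1/6·15 + 5/6·9 = 10.
excellent pays no cost for the cheap location, so net payoff = 10.

10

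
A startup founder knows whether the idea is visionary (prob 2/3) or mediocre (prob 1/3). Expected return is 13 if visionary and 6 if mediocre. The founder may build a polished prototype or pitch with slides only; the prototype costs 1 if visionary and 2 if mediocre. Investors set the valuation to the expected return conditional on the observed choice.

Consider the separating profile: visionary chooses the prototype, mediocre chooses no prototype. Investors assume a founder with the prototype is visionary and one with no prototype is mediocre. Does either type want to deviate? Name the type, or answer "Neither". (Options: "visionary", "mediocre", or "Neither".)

mediocre

The prototype pays 13; no prototype pays 6.
visionary: assigned the prototype, nets 13 − 1 = 12; deviating to no prototype nets 6.
mediocre: assigned no prototype, nets 6; deviating to the prototype nets 13 − 2 = 11.
The mediocre type gains 5 by deviating.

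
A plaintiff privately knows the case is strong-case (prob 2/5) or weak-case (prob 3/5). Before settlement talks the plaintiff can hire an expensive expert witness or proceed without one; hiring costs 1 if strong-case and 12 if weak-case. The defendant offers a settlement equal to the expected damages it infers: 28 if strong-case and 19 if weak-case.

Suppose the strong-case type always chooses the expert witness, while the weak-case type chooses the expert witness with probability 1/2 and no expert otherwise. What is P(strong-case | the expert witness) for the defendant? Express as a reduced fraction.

P(the expert witness) = (2/5)·1 + (3/5)·(1/2) = 7/10.
By Bayes' rule, P(strong-case | the expert witness) = (2/5) / (7/10) = 4/7.

4/7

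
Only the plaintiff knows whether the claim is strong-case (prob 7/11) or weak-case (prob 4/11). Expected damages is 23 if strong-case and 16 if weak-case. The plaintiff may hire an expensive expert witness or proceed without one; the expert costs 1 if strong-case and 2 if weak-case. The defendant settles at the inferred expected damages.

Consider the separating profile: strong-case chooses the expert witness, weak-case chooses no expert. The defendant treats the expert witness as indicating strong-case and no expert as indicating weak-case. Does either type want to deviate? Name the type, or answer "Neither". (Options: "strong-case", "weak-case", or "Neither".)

The expert witness pays 23; no expert pays 16.
strong-case: assigned the expert witness, nets 23 − 1 = 22; deviating to no expert nets 16.
weak-case: assigned no expert, nets 16; deviating to the expert witness nets 23 − 2 = 21.
The weak-case type gains 5 by deviating.

weak-case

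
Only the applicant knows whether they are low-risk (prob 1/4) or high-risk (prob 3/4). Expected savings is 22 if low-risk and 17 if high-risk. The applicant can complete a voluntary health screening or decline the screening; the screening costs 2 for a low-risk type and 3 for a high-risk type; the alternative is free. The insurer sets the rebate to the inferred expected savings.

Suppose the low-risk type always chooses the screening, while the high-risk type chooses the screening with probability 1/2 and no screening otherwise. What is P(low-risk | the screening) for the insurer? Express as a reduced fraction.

P(the screening) = (1/4)·1 + (3/4)·(1/2) = 5/8.
By Bayes' rule, P(low-risk | the screening) = (1/4) / (5/8) = 2/5.

2/5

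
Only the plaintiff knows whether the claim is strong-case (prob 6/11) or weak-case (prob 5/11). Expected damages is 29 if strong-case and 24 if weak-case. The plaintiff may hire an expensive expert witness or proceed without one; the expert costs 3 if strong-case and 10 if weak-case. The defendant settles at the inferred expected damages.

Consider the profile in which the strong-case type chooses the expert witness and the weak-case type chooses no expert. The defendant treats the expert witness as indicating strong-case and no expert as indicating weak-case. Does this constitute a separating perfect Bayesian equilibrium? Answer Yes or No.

Under these beliefs, the expert witness earns settlement 29 and no expert earns settlement 24.
strong-case: the expert witness nets 29 − 3 = 26; no expert nets 24. strong-case prefers the expert witness.
weak-case: the expert witness nets 29 − 10 = 19; no expert nets 24. weak-case prefers no expert.
Neither type deviates, so the separating profile is an equilibrium.

Yes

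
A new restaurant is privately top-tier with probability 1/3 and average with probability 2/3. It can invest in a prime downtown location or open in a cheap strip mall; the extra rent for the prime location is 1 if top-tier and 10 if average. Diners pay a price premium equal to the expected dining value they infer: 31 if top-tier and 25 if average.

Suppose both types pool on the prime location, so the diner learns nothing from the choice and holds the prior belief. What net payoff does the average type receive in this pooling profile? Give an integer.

Pooled price premium = 1/3·31 + 2/3·25 = 27.
average pays cost 10 for the prime location, so net payoff = 27 − 10 = 17.

17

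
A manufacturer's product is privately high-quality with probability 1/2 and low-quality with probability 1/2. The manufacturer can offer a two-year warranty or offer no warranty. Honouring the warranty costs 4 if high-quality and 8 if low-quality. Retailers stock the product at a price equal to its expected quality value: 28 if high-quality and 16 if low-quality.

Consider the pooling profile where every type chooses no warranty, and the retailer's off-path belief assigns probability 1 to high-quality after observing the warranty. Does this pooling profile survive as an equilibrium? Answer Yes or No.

No

On path, the retailer holds the prior and pays 1/2·28 + 1/2·16 = 22. Off path (the warranty), believing high-quality, it pays 28.
high-quality: no warranty nets 22; the warranty nets 28 − 4 = 24. high-quality would deviate.
low-quality: no warranty nets 22; the warranty nets 28 − 8 = 20. low-quality stays.
A type deviates, so pooling fails.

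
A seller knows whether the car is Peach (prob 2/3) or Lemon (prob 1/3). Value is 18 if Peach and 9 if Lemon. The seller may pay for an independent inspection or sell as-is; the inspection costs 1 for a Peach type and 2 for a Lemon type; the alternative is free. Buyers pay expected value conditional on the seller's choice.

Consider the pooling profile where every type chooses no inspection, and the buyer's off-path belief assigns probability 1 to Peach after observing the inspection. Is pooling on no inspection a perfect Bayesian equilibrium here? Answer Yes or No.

No

On path, the buyer holds the prior and pays 2/3·18 + 1/3·9 = 15. Off path (the inspection), believing Peach, it pays 18.
Peach: no inspection nets 15; the inspection nets 18 − 1 = 17. Peach would deviate.
Lemon: no inspection nets 15; the inspection nets 18 − 2 = 16. Lemon would deviate.
A type deviates, so pooling fails.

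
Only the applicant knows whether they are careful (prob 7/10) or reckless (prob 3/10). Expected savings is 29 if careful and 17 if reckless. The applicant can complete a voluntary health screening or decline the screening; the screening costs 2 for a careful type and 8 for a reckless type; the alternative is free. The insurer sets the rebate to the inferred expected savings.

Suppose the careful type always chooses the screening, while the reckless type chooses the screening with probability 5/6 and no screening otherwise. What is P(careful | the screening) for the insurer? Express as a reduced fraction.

P(the screening) = (7/10)·1 + (3/10)·(5/6) = 19/20.
By Bayes' rule, P(careful | the screening) = (7/10) / (19/20) = 14/19.

14/19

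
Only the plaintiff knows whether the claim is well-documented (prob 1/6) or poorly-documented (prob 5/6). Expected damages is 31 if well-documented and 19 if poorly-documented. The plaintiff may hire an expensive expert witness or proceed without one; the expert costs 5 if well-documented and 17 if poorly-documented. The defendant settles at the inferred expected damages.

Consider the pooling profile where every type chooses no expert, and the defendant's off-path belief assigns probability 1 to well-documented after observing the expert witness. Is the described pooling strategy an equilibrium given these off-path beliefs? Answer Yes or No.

On path, the defendant holds the prior and pays 1/6·31 + 5/6·19 = 21. Off path (the expert witness), believing well-documented, it pays 31.
well-documented: no expert nets 21; the expert witness nets 31 − 5 = 26. well-documented would deviate.
poorly-documented: no expert nets 21; the expert witness nets 31 − 17 = 14. poorly-documented stays.
A type deviates, so pooling fails.

No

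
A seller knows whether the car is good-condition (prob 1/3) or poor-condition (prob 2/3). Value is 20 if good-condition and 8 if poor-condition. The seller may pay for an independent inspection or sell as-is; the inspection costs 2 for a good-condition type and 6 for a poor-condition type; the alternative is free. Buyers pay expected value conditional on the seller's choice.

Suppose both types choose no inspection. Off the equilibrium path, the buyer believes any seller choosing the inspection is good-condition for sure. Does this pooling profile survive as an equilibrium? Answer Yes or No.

No

On path, the buyer holds the prior and pays 1/3·20 + 2/3·8 = 12. Off path (the inspection), believing good-condition, it pays 20.
good-condition: no inspection nets 12; the inspection nets 20 − 2 = 18. good-condition would deviate.
poor-condition: no inspection nets 12; the inspection nets 20 − 6 = 14. poor-condition would deviate.
A type deviates, so pooling fails.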